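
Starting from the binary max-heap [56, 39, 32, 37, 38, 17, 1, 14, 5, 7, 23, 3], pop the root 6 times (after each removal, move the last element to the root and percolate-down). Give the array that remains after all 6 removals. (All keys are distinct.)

[17, 14, 5, 3, 7, 1]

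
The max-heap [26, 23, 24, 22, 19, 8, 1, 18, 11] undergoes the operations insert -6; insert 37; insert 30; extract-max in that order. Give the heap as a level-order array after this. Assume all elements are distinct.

[30, 26, 24, 22, 23, 8, 1, 18, 11, -6, 19]

insert -6:
  append -6 at index 9 → [26, 23, 24, 22, 19, 8, 1, 18, 11, -6] (no swap needed)
insert 37:
  append 37 at index 10 → [26, 23, 24, 22, 19, 8, 1, 18, 11, -6, 37]
  37 > parent 19 at index 4, swap → [26, 23, 24, 22, 37, 8, 1, 18, 11, -6, 19]
  37 > parent 23 at index 1, swap → [26, 37, 24, 22, 23, 8, 1, 18, 11, -6, 19]
  37 > parent 26 at index 0, swap → [37, 26, 24, 22, 23, 8, 1, 18, 11, -6, 19]
insert 30:
  append 30 at index 11 → [37, 26, 24, 22, 23, 8, 1, 18, 11, -6, 19, 30]
  30 > parent 8 at index 5, swap → [37, 26, 24, 22, 23, 30, 1, 18, 11, -6, 19, 8]
  30 > parent 24 at index 2, swap → [37, 26, 30, 22, 23, 24, 1, 18, 11, -6, 19, 8]
extract-max → returns 37:
  remove root 37; move last element 8 to root → [8, 26, 30, 22, 23, 24, 1, 18, 11, -6, 19]
  8 vs larger child 30 at index 2, swap → [30, 26, 8, 22, 23, 24, 1, 18, 11, -6, 19]
  8 vs larger child 24 at index 5, swap → [30, 26, 24, 22, 23, 8, 1, 18, 11, -6, 19]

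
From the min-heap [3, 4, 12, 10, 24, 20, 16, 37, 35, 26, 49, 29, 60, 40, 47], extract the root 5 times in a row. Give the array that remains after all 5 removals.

extract-min #1 returns 3:
  remove root 3; move last element 47 to root → [47, 4, 12, 10, 24, 20, 16, 37, 35, 26, 49, 29, 60, 40]
  47 vs smaller child 4 at index 1, swap → [4, 47, 12, 10, 24, 20, 16, 37, 35, 26, 49, 29, 60, 40]
  47 vs smaller child 10 at index 3, swap → [4, 10, 12, 47, 24, 20, 16, 37, 35, 26, 49, 29, 60, 40]
  47 vs smaller child 35 at index 8, swap → [4, 10, 12, 35, 24, 20, 16, 37, 47, 26, 49, 29, 60, 40]
extract-min #2 returns 4:
  remove root 4; move last element 40 to root → [40, 10, 12, 35, 24, 20, 16, 37, 47, 26, 49, 29, 60]
  40 vs smaller child 10 at index 1, swap → [10, 40, 12, 35, 24, 20, 16, 37, 47, 26, 49, 29, 60]
  40 vs smaller child 24 at index 4, swap → [10, 24, 12, 35, 40, 20, 16, 37, 47, 26, 49, 29, 60]
  40 vs smaller child 26 at index 9, swap → [10, 24, 12, 35, 26, 20, 16, 37, 47, 40, 49, 29, 60]
extract-min #3 returns 10:
  remove root 10; move last element 60 to root → [60, 24, 12, 35, 26, 20, 16, 37, 47, 40, 49, 29]
  60 vs smaller child 12 at index 2, swap → [12, 24, 60, 35, 26, 20, 16, 37, 47, 40, 49, 29]
  60 vs smaller child 16 at index 6, swap → [12, 24, 16, 35, 26, 20, 60, 37, 47, 40, 49, 29]
extract-min #4 returns 12:
  remove root 12; move last element 29 to root → [29, 24, 16, 35, 26, 20, 60, 37, 47, 40, 49]
  29 vs smaller child 16 at index 2, swap → [16, 24, 29, 35, 26, 20, 60, 37, 47, 40, 49]
  29 vs smaller child 20 at index 5, swap → [16, 24, 20, 35, 26, 29, 60, 37, 47, 40, 49]
extract-min #5 returns 16:
  remove root 16; move last element 49 to root → [49, 24, 20, 35, 26, 29, 60, 37, 47, 40]
  49 vs smaller child 20 at index 2, swap → [20, 24, 49, 35, 26, 29, 60, 37, 47, 40]
  49 vs smaller child 29 at index 5, swap → [20, 24, 29, 35, 26, 49, 60, 37, 47, 40]

[20, 24, 29, 35, 26, 49, 60, 37, 47, 40]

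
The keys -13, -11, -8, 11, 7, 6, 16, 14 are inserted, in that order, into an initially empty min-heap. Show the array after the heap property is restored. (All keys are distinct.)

[-13, -11, -8, 11, 7, 6, 16, 14]

Insert -13:
  append -13 at index 0 → [-13] (no swap needed)
Insert -11:
  append -11 at index 1 → [-13, -11] (no swap needed)
Insert -8:
  append -8 at index 2 → [-13, -11, -8] (no swap needed)
Insert 11:
  append 11 at index 3 → [-13, -11, -8, 11] (no swap needed)
Insert 7:
  append 7 at index 4 → [-13, -11, -8, 11, 7] (no swap needed)
Insert 6:
  append 6 at index 5 → [-13, -11, -8, 11, 7, 6] (no swap needed)
Insert 16:
  append 16 at index 6 → [-13, -11, -8, 11, 7, 6, 16] (no swap needed)
Insert 14:
  append 14 at index 7 → [-13, -11, -8, 11, 7, 6, 16, 14] (no swap needed)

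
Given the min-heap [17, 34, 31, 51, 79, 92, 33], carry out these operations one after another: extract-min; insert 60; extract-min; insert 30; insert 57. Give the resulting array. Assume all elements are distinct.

extract-min → returns 17:
  remove root 17; move last element 33 to root → [33, 34, 31, 51, 79, 92]
  33 vs smaller child 31 at index 2, swap → [31, 34, 33, 51, 79, 92]
insert 60:
  append 60 at index 6 → [31, 34, 33, 51, 79, 92, 60] (no swap needed)
extract-min → returns 31:
  remove root 31; move last element 60 to root → [60, 34, 33, 51, 79, 92]
  60 vs smaller child 33 at index 2, swap → [33, 34, 60, 51, 79, 92]
insert 30:
  append 30 at index 6 → [33, 34, 60, 51, 79, 92, 30]
  30 < parent 60 at index 2, swap → [33, 34, 30, 51, 79, 92, 60]
  30 < parent 33 at index 0, swap → [30, 34, 33, 51, 79, 92, 60]
insert 57:
  append 57 at index 7 → [30, 34, 33, 51, 79, 92, 60, 57] (no swap needed)

[30, 34, 33, 51, 79, 92, 60, 57]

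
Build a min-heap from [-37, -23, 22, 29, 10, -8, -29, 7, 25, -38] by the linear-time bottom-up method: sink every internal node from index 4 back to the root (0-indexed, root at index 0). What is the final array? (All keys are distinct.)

[-38, -37, -29, 7, -23, -8, 22, 29, 25, 10]

sift down from index 4:
  10 vs only child -38 at index 9, swap → [-37, -23, 22, 29, -38, -8, -29, 7, 25, 10]
sift down from index 3:
  29 vs smaller child 7 at index 7, swap → [-37, -23, 22, 7, -38, -8, -29, 29, 25, 10]
sift down from index 2:
  22 vs smaller child -29 at index 6, swap → [-37, -23, -29, 7, -38, -8, 22, 29, 25, 10]
sift down from index 1:
  -23 vs smaller child -38 at index 4, swap → [-37, -38, -29, 7, -23, -8, 22, 29, 25, 10]
sift down from index 0:
  -37 vs smaller child -38 at index 1, swap → [-38, -37, -29, 7, -23, -8, 22, 29, 25, 10]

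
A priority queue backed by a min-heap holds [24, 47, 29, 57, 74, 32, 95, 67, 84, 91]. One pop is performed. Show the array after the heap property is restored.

remove root 24; move last element 91 to root → [91, 47, 29, 57, 74, 32, 95, 67, 84]
91 vs smaller child 29 at index 2, swap → [29, 47, 91, 57, 74, 32, 95, 67, 84]
91 vs smaller child 32 at index 5, swap → [29, 47, 32, 57, 74, 91, 95, 67, 84]

[29, 47, 32, 57, 74, 91, 95, 67, 84]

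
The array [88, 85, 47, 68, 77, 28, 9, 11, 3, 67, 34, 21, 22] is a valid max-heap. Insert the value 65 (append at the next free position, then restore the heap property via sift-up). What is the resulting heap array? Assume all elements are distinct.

[88, 85, 65, 68, 77, 28, 47, 11, 3, 67, 34, 21, 22, 9]

append 65 at index 13 → [88, 85, 47, 68, 77, 28, 9, 11, 3, 67, 34, 21, 22, 65]
65 > parent 9 at index 6, swap → [88, 85, 47, 68, 77, 28, 65, 11, 3, 67, 34, 21, 22, 9]
65 > parent 47 at index 2, swap → [88, 85, 65, 68, 77, 28, 47, 11, 3, 67, 34, 21, 22, 9]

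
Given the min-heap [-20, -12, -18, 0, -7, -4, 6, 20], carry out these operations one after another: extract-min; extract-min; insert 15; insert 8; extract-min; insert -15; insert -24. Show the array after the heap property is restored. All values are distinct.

[-24, -15, -4, -7, 6, 20, 15, 8, 0]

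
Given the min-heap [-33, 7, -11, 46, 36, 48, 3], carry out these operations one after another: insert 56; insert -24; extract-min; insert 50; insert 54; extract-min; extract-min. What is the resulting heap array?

[3, 7, 48, 46, 36, 50, 54, 56]

insert 56:
  append 56 at index 7 → [-33, 7, -11, 46, 36, 48, 3, 56] (no swap needed)
insert -24:
  append -24 at index 8 → [-33, 7, -11, 46, 36, 48, 3, 56, -24]
  -24 < parent 46 at index 3, swap → [-33, 7, -11, -24, 36, 48, 3, 56, 46]
  -24 < parent 7 at index 1, swap → [-33, -24, -11, 7, 36, 48, 3, 56, 46]
extract-min → returns -33:
  remove root -33; move last element 46 to root → [46, -24, -11, 7, 36, 48, 3, 56]
  46 vs smaller child -24 at index 1, swap → [-24, 46, -11, 7, 36, 48, 3, 56]
  46 vs smaller child 7 at index 3, swap → [-24, 7, -11, 46, 36, 48, 3, 56]
insert 50:
  append 50 at index 8 → [-24, 7, -11, 46, 36, 48, 3, 56, 50] (no swap needed)
insert 54:
  append 54 at index 9 → [-24, 7, -11, 46, 36, 48, 3, 56, 50, 54] (no swap needed)
extract-min → returns -24:
  remove root -24; move last element 54 to root → [54, 7, -11, 46, 36, 48, 3, 56, 50]
  54 vs smaller child -11 at index 2, swap → [-11, 7, 54, 46, 36, 48, 3, 56, 50]
  54 vs smaller child 3 at index 6, swap → [-11, 7, 3, 46, 36, 48, 54, 56, 50]
extract-min → returns -11:
  remove root -11; move last element 50 to root → [50, 7, 3, 46, 36, 48, 54, 56]
  50 vs smaller child 3 at index 2, swap → [3, 7, 50, 46, 36, 48, 54, 56]
  50 vs smaller child 48 at index 5, swap → [3, 7, 48, 46, 36, 50, 54, 56]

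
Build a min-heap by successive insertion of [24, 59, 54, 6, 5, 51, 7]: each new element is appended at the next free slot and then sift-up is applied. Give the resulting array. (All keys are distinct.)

[5, 6, 7, 59, 24, 54, 51]

Insert 24:
  append 24 at index 0 → [24] (no swap needed)
Insert 59:
  append 59 at index 1 → [24, 59] (no swap needed)
Insert 54:
  append 54 at index 2 → [24, 59, 54] (no swap needed)
Insert 6:
  append 6 at index 3 → [24, 59, 54, 6]
  6 < parent 59 at index 1, swap → [24, 6, 54, 59]
  6 < parent 24 at index 0, swap → [6, 24, 54, 59]
Insert 5:
  append 5 at index 4 → [6, 24, 54, 59, 5]
  5 < parent 24 at index 1, swap → [6, 5, 54, 59, 24]
  5 < parent 6 at index 0, swap → [5, 6, 54, 59, 24]
Insert 51:
  append 51 at index 5 → [5, 6, 54, 59, 24, 51]
  51 < parent 54 at index 2, swap → [5, 6, 51, 59, 24, 54]
Insert 7:
  append 7 at index 6 → [5, 6, 51, 59, 24, 54, 7]
  7 < parent 51 at index 2, swap → [5, 6, 7, 59, 24, 54, 51]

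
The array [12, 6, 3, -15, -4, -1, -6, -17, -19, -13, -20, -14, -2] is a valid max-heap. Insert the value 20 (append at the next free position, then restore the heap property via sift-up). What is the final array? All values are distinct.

[20, 6, 12, -15, -4, -1, 3, -17, -19, -13, -20, -14, -2, -6]

append 20 at index 13 → [12, 6, 3, -15, -4, -1, -6, -17, -19, -13, -20, -14, -2, 20]
20 > parent -6 at index 6, swap → [12, 6, 3, -15, -4, -1, 20, -17, -19, -13, -20, -14, -2, -6]
20 > parent 3 at index 2, swap → [12, 6, 20, -15, -4, -1, 3, -17, -19, -13, -20, -14, -2, -6]
20 > parent 12 at index 0, swap → [20, 6, 12, -15, -4, -1, 3, -17, -19, -13, -20, -14, -2, -6]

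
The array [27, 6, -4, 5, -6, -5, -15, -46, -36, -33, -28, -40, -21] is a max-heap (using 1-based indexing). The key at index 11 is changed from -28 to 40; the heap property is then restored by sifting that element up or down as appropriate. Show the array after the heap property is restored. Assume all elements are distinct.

set index 11 from -28 to 40 → [27, 6, -4, 5, -6, -5, -15, -46, -36, -33, 40, -40, -21]
40 > parent -6 at index 5, swap → [27, 6, -4, 5, 40, -5, -15, -46, -36, -33, -6, -40, -21]
40 > parent 6 at index 2, swap → [27, 40, -4, 5, 6, -5, -15, -46, -36, -33, -6, -40, -21]
40 > parent 27 at index 1, swap → [40, 27, -4, 5, 6, -5, -15, -46, -36, -33, -6, -40, -21]

[40, 27, -4, 5, 6, -5, -15, -46, -36, -33, -6, -40, -21]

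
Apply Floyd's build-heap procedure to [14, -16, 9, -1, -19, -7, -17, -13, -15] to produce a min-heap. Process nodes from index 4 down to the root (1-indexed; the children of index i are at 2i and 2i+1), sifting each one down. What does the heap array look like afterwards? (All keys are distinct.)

[-19, -16, -17, -15, 14, -7, 9, -13, -1]

sift down from index 4:
  -1 vs smaller child -15 at index 9, swap → [14, -16, 9, -15, -19, -7, -17, -13, -1]
sift down from index 3:
  9 vs smaller child -17 at index 7, swap → [14, -16, -17, -15, -19, -7, 9, -13, -1]
sift down from index 2:
  -16 vs smaller child -19 at index 5, swap → [14, -19, -17, -15, -16, -7, 9, -13, -1]
sift down from index 1:
  14 vs smaller child -19 at index 2, swap → [-19, 14, -17, -15, -16, -7, 9, -13, -1]
  14 vs smaller child -16 at index 5, swap → [-19, -16, -17, -15, 14, -7, 9, -13, -1]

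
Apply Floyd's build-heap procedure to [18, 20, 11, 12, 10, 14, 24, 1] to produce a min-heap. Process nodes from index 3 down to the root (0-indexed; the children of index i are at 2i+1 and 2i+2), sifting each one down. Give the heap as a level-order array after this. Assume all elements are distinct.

[1, 10, 11, 12, 18, 14, 24, 20]

sift down from index 3:
  12 vs only child 1 at index 7, swap → [18, 20, 11, 1, 10, 14, 24, 12]
sift down from index 2: already satisfies heap property
sift down from index 1:
  20 vs smaller child 1 at index 3, swap → [18, 1, 11, 20, 10, 14, 24, 12]
  20 vs only child 12 at index 7, swap → [18, 1, 11, 12, 10, 14, 24, 20]
sift down from index 0:
  18 vs smaller child 1 at index 1, swap → [1, 18, 11, 12, 10, 14, 24, 20]
  18 vs smaller child 10 at index 4, swap → [1, 10, 11, 12, 18, 14, 24, 20]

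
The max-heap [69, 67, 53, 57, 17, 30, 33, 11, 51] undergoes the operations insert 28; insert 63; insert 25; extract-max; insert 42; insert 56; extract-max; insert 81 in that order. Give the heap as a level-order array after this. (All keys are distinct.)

[81, 57, 63, 51, 28, 56, 33, 11, 42, 17, 25, 30, 53]

insert 28:
  append 28 at index 9 → [69, 67, 53, 57, 17, 30, 33, 11, 51, 28]
  28 > parent 17 at index 4, swap → [69, 67, 53, 57, 28, 30, 33, 11, 51, 17]
insert 63:
  append 63 at index 10 → [69, 67, 53, 57, 28, 30, 33, 11, 51, 17, 63]
  63 > parent 28 at index 4, swap → [69, 67, 53, 57, 63, 30, 33, 11, 51, 17, 28]
insert 25:
  append 25 at index 11 → [69, 67, 53, 57, 63, 30, 33, 11, 51, 17, 28, 25] (no swap needed)
extract-max → returns 69:
  remove root 69; move last element 25 to root → [25, 67, 53, 57, 63, 30, 33, 11, 51, 17, 28]
  25 vs larger child 67 at index 1, swap → [67, 25, 53, 57, 63, 30, 33, 11, 51, 17, 28]
  25 vs larger child 63 at index 4, swap → [67, 63, 53, 57, 25, 30, 33, 11, 51, 17, 28]
  25 vs larger child 28 at index 10, swap → [67, 63, 53, 57, 28, 30, 33, 11, 51, 17, 25]
insert 42:
  append 42 at index 11 → [67, 63, 53, 57, 28, 30, 33, 11, 51, 17, 25, 42]
  42 > parent 30 at index 5, swap → [67, 63, 53, 57, 28, 42, 33, 11, 51, 17, 25, 30]
insert 56:
  append 56 at index 12 → [67, 63, 53, 57, 28, 42, 33, 11, 51, 17, 25, 30, 56]
  56 > parent 42 at index 5, swap → [67, 63, 53, 57, 28, 56, 33, 11, 51, 17, 25, 30, 42]
  56 > parent 53 at index 2, swap → [67, 63, 56, 57, 28, 53, 33, 11, 51, 17, 25, 30, 42]
extract-max → returns 67:
  remove root 67; move last element 42 to root → [42, 63, 56, 57, 28, 53, 33, 11, 51, 17, 25, 30]
  42 vs larger child 63 at index 1, swap → [63, 42, 56, 57, 28, 53, 33, 11, 51, 17, 25, 30]
  42 vs larger child 57 at index 3, swap → [63, 57, 56, 42, 28, 53, 33, 11, 51, 17, 25, 30]
  42 vs larger child 51 at index 8, swap → [63, 57, 56, 51, 28, 53, 33, 11, 42, 17, 25, 30]
insert 81:
  append 81 at index 12 → [63, 57, 56, 51, 28, 53, 33, 11, 42, 17, 25, 30, 81]
  81 > parent 53 at index 5, swap → [63, 57, 56, 51, 28, 81, 33, 11, 42, 17, 25, 30, 53]
  81 > parent 56 at index 2, swap → [63, 57, 81, 51, 28, 56, 33, 11, 42, 17, 25, 30, 53]
  81 > parent 63 at index 0, swap → [81, 57, 63, 51, 28, 56, 33, 11, 42, 17, 25, 30, 53]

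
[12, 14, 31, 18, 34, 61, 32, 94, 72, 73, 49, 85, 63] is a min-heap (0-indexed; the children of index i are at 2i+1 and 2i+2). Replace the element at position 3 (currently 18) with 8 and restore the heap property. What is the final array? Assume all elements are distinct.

[8, 12, 31, 14, 34, 61, 32, 94, 72, 73, 49, 85, 63]

set index 3 from 18 to 8 → [12, 14, 31, 8, 34, 61, 32, 94, 72, 73, 49, 85, 63]
8 < parent 14 at index 1, swap → [12, 8, 31, 14, 34, 61, 32, 94, 72, 73, 49, 85, 63]
8 < parent 12 at index 0, swap → [8, 12, 31, 14, 34, 61, 32, 94, 72, 73, 49, 85, 63]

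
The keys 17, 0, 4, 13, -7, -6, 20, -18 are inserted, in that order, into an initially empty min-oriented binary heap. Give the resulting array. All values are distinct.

[-18, -7, -6, 0, 13, 4, 20, 17]

Insert 17:
  append 17 at index 0 → [17] (no swap needed)
Insert 0:
  append 0 at index 1 → [17, 0]
  0 < parent 17 at index 0, swap → [0, 17]
Insert 4:
  append 4 at index 2 → [0, 17, 4] (no swap needed)
Insert 13:
  append 13 at index 3 → [0, 17, 4, 13]
  13 < parent 17 at index 1, swap → [0, 13, 4, 17]
Insert -7:
  append -7 at index 4 → [0, 13, 4, 17, -7]
  -7 < parent 13 at index 1, swap → [0, -7, 4, 17, 13]
  -7 < parent 0 at index 0, swap → [-7, 0, 4, 17, 13]
Insert -6:
  append -6 at index 5 → [-7, 0, 4, 17, 13, -6]
  -6 < parent 4 at index 2, swap → [-7, 0, -6, 17, 13, 4]
Insert 20:
  append 20 at index 6 → [-7, 0, -6, 17, 13, 4, 20] (no swap needed)
Insert -18:
  append -18 at index 7 → [-7, 0, -6, 17, 13, 4, 20, -18]
  -18 < parent 17 at index 3, swap → [-7, 0, -6, -18, 13, 4, 20, 17]
  -18 < parent 0 at index 1, swap → [-7, -18, -6, 0, 13, 4, 20, 17]
  -18 < parent -7 at index 0, swap → [-18, -7, -6, 0, 13, 4, 20, 17]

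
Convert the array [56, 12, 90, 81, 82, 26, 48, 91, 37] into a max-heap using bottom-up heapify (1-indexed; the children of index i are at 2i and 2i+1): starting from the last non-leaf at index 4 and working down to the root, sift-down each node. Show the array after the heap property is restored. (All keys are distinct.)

[91, 82, 90, 81, 56, 26, 48, 12, 37]

sift down from index 4:
  81 vs larger child 91 at index 8, swap → [56, 12, 90, 91, 82, 26, 48, 81, 37]
sift down from index 3: already satisfies heap property
sift down from index 2:
  12 vs larger child 91 at index 4, swap → [56, 91, 90, 12, 82, 26, 48, 81, 37]
  12 vs larger child 81 at index 8, swap → [56, 91, 90, 81, 82, 26, 48, 12, 37]
sift down from index 1:
  56 vs larger child 91 at index 2, swap → [91, 56, 90, 81, 82, 26, 48, 12, 37]
  56 vs larger child 82 at index 5, swap → [91, 82, 90, 81, 56, 26, 48, 12, 37]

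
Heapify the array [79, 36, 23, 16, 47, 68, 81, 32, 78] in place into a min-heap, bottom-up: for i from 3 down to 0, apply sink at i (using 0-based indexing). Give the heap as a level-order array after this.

[16, 32, 23, 36, 47, 68, 81, 79, 78]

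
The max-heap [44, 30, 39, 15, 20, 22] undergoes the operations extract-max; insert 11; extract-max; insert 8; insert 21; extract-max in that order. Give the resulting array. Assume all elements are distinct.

[22, 20, 21, 15, 11, 8]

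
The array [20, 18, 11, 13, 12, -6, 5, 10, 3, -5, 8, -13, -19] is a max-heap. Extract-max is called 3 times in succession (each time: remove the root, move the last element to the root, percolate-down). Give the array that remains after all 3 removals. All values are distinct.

[12, 10, 11, 3, 8, -6, 5, -19, -13, -5]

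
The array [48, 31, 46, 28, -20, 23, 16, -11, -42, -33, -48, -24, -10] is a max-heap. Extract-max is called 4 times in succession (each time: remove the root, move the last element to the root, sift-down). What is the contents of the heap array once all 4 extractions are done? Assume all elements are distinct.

[23, -11, 16, -24, -20, -10, -33, -48, -42]

extract-max #1 returns 48:
  remove root 48; move last element -10 to root → [-10, 31, 46, 28, -20, 23, 16, -11, -42, -33, -48, -24]
  -10 vs larger child 46 at index 2, swap → [46, 31, -10, 28, -20, 23, 16, -11, -42, -33, -48, -24]
  -10 vs larger child 23 at index 5, swap → [46, 31, 23, 28, -20, -10, 16, -11, -42, -33, -48, -24]
extract-max #2 returns 46:
  remove root 46; move last element -24 to root → [-24, 31, 23, 28, -20, -10, 16, -11, -42, -33, -48]
  -24 vs larger child 31 at index 1, swap → [31, -24, 23, 28, -20, -10, 16, -11, -42, -33, -48]
  -24 vs larger child 28 at index 3, swap → [31, 28, 23, -24, -20, -10, 16, -11, -42, -33, -48]
  -24 vs larger child -11 at index 7, swap → [31, 28, 23, -11, -20, -10, 16, -24, -42, -33, -48]
extract-max #3 returns 31:
  remove root 31; move last element -48 to root → [-48, 28, 23, -11, -20, -10, 16, -24, -42, -33]
  -48 vs larger child 28 at index 1, swap → [28, -48, 23, -11, -20, -10, 16, -24, -42, -33]
  -48 vs larger child -11 at index 3, swap → [28, -11, 23, -48, -20, -10, 16, -24, -42, -33]
  -48 vs larger child -24 at index 7, swap → [28, -11, 23, -24, -20, -10, 16, -48, -42, -33]
extract-max #4 returns 28:
  remove root 28; move last element -33 to root → [-33, -11, 23, -24, -20, -10, 16, -48, -42]
  -33 vs larger child 23 at index 2, swap → [23, -11, -33, -24, -20, -10, 16, -48, -42]
  -33 vs larger child 16 at index 6, swap → [23, -11, 16, -24, -20, -10, -33, -48, -42]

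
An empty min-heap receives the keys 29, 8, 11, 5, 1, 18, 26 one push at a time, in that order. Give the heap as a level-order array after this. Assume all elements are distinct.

[1, 5, 11, 29, 8, 18, 26]

Insert 29:
  append 29 at index 0 → [29] (no swap needed)
Insert 8:
  append 8 at index 1 → [29, 8]
  8 < parent 29 at index 0, swap → [8, 29]
Insert 11:
  append 11 at index 2 → [8, 29, 11] (no swap needed)
Insert 5:
  append 5 at index 3 → [8, 29, 11, 5]
  5 < parent 29 at index 1, swap → [8, 5, 11, 29]
  5 < parent 8 at index 0, swap → [5, 8, 11, 29]
Insert 1:
  append 1 at index 4 → [5, 8, 11, 29, 1]
  1 < parent 8 at index 1, swap → [5, 1, 11, 29, 8]
  1 < parent 5 at index 0, swap → [1, 5, 11, 29, 8]
Insert 18:
  append 18 at index 5 → [1, 5, 11, 29, 8, 18] (no swap needed)
Insert 26:
  append 26 at index 6 → [1, 5, 11, 29, 8, 18, 26] (no swap needed)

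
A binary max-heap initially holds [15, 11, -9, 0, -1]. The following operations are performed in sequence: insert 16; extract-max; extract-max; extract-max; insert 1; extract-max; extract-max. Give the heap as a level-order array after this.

[-1, -9]

insert 16:
  append 16 at index 5 → [15, 11, -9, 0, -1, 16]
  16 > parent -9 at index 2, swap → [15, 11, 16, 0, -1, -9]
  16 > parent 15 at index 0, swap → [16, 11, 15, 0, -1, -9]
extract-max → returns 16:
  remove root 16; move last element -9 to root → [-9, 11, 15, 0, -1]
  -9 vs larger child 15 at index 2, swap → [15, 11, -9, 0, -1]
extract-max → returns 15:
  remove root 15; move last element -1 to root → [-1, 11, -9, 0]
  -1 vs larger child 11 at index 1, swap → [11, -1, -9, 0]
  -1 vs only child 0 at index 3, swap → [11, 0, -9, -1]
extract-max → returns 11:
  remove root 11; move last element -1 to root → [-1, 0, -9]
  -1 vs larger child 0 at index 1, swap → [0, -1, -9]
insert 1:
  append 1 at index 3 → [0, -1, -9, 1]
  1 > parent -1 at index 1, swap → [0, 1, -9, -1]
  1 > parent 0 at index 0, swap → [1, 0, -9, -1]
extract-max → returns 1:
  remove root 1; move last element -1 to root → [-1, 0, -9]
  -1 vs larger child 0 at index 1, swap → [0, -1, -9]
extract-max → returns 0:
  remove root 0; move last element -9 to root → [-9, -1]
  -9 vs only child -1 at index 1, swap → [-1, -9]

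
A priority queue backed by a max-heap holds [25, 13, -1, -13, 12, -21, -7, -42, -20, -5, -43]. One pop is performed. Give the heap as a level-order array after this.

remove root 25; move last element -43 to root → [-43, 13, -1, -13, 12, -21, -7, -42, -20, -5]
-43 vs larger child 13 at index 1, swap → [13, -43, -1, -13, 12, -21, -7, -42, -20, -5]
-43 vs larger child 12 at index 4, swap → [13, 12, -1, -13, -43, -21, -7, -42, -20, -5]
-43 vs only child -5 at index 9, swap → [13, 12, -1, -13, -5, -21, -7, -42, -20, -43]

[13, 12, -1, -13, -5, -21, -7, -42, -20, -43]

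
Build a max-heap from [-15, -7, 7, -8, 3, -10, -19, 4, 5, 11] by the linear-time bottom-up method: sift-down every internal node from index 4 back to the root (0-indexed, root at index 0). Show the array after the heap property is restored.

sift down from index 4:
  3 vs only child 11 at index 9, swap → [-15, -7, 7, -8, 11, -10, -19, 4, 5, 3]
sift down from index 3:
  -8 vs larger child 5 at index 8, swap → [-15, -7, 7, 5, 11, -10, -19, 4, -8, 3]
sift down from index 2: already satisfies heap property
sift down from index 1:
  -7 vs larger child 11 at index 4, swap → [-15, 11, 7, 5, -7, -10, -19, 4, -8, 3]
  -7 vs only child 3 at index 9, swap → [-15, 11, 7, 5, 3, -10, -19, 4, -8, -7]
sift down from index 0:
  -15 vs larger child 11 at index 1, swap → [11, -15, 7, 5, 3, -10, -19, 4, -8, -7]
  -15 vs larger child 5 at index 3, swap → [11, 5, 7, -15, 3, -10, -19, 4, -8, -7]
  -15 vs larger child 4 at index 7, swap → [11, 5, 7, 4, 3, -10, -19, -15, -8, -7]

[11, 5, 7, 4, 3, -10, -19, -15, -8, -7]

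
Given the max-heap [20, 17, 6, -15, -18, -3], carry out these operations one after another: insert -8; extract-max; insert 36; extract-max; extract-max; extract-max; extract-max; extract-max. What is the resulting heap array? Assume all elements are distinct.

[-15, -18]

insert -8:
  append -8 at index 6 → [20, 17, 6, -15, -18, -3, -8] (no swap needed)
extract-max → returns 20:
  remove root 20; move last element -8 to root → [-8, 17, 6, -15, -18, -3]
  -8 vs larger child 17 at index 1, swap → [17, -8, 6, -15, -18, -3]
insert 36:
  append 36 at index 6 → [17, -8, 6, -15, -18, -3, 36]
  36 > parent 6 at index 2, swap → [17, -8, 36, -15, -18, -3, 6]
  36 > parent 17 at index 0, swap → [36, -8, 17, -15, -18, -3, 6]
extract-max → returns 36:
  remove root 36; move last element 6 to root → [6, -8, 17, -15, -18, -3]
  6 vs larger child 17 at index 2, swap → [17, -8, 6, -15, -18, -3]
extract-max → returns 17:
  remove root 17; move last element -3 to root → [-3, -8, 6, -15, -18]
  -3 vs larger child 6 at index 2, swap → [6, -8, -3, -15, -18]
extract-max → returns 6:
  remove root 6; move last element -18 to root → [-18, -8, -3, -15]
  -18 vs larger child -3 at index 2, swap → [-3, -8, -18, -15]
extract-max → returns -3:
  remove root -3; move last element -15 to root → [-15, -8, -18]
  -15 vs larger child -8 at index 1, swap → [-8, -15, -18]
extract-max → returns -8:
  remove root -8; move last element -18 to root → [-18, -15]
  -18 vs only child -15 at index 1, swap → [-15, -18]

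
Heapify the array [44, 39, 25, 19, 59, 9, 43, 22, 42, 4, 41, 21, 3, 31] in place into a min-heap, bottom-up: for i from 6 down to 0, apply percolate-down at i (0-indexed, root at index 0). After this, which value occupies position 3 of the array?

sift down from index 6:
  43 vs only child 31 at index 13, swap → [44, 39, 25, 19, 59, 9, 31, 22, 42, 4, 41, 21, 3, 43]
sift down from index 5:
  9 vs smaller child 3 at index 12, swap → [44, 39, 25, 19, 59, 3, 31, 22, 42, 4, 41, 21, 9, 43]
sift down from index 4:
  59 vs smaller child 4 at index 9, swap → [44, 39, 25, 19, 4, 3, 31, 22, 42, 59, 41, 21, 9, 43]
sift down from index 3: already satisfies heap property
sift down from index 2:
  25 vs smaller child 3 at index 5, swap → [44, 39, 3, 19, 4, 25, 31, 22, 42, 59, 41, 21, 9, 43]
  25 vs smaller child 9 at index 12, swap → [44, 39, 3, 19, 4, 9, 31, 22, 42, 59, 41, 21, 25, 43]
sift down from index 1:
  39 vs smaller child 4 at index 4, swap → [44, 4, 3, 19, 39, 9, 31, 22, 42, 59, 41, 21, 25, 43]
sift down from index 0:
  44 vs smaller child 3 at index 2, swap → [3, 4, 44, 19, 39, 9, 31, 22, 42, 59, 41, 21, 25, 43]
  44 vs smaller child 9 at index 5, swap → [3, 4, 9, 19, 39, 44, 31, 22, 42, 59, 41, 21, 25, 43]
  44 vs smaller child 21 at index 11, swap → [3, 4, 9, 19, 39, 21, 31, 22, 42, 59, 41, 44, 25, 43]
resulting array: [3, 4, 9, 19, 39, 21, 31, 22, 42, 59, 41, 44, 25, 43]

19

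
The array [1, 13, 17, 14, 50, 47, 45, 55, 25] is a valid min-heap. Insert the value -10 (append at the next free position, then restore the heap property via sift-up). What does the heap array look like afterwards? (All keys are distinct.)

[-10, 1, 17, 14, 13, 47, 45, 55, 25, 50]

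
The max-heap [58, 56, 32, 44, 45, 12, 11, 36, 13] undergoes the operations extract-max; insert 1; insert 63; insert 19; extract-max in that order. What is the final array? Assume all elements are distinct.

[56, 45, 32, 44, 19, 12, 11, 36, 1, 13]

extract-max → returns 58:
  remove root 58; move last element 13 to root → [13, 56, 32, 44, 45, 12, 11, 36]
  13 vs larger child 56 at index 1, swap → [56, 13, 32, 44, 45, 12, 11, 36]
  13 vs larger child 45 at index 4, swap → [56, 45, 32, 44, 13, 12, 11, 36]
insert 1:
  append 1 at index 8 → [56, 45, 32, 44, 13, 12, 11, 36, 1] (no swap needed)
insert 63:
  append 63 at index 9 → [56, 45, 32, 44, 13, 12, 11, 36, 1, 63]
  63 > parent 13 at index 4, swap → [56, 45, 32, 44, 63, 12, 11, 36, 1, 13]
  63 > parent 45 at index 1, swap → [56, 63, 32, 44, 45, 12, 11, 36, 1, 13]
  63 > parent 56 at index 0, swap → [63, 56, 32, 44, 45, 12, 11, 36, 1, 13]
insert 19:
  append 19 at index 10 → [63, 56, 32, 44, 45, 12, 11, 36, 1, 13, 19] (no swap needed)
extract-max → returns 63:
  remove root 63; move last element 19 to root → [19, 56, 32, 44, 45, 12, 11, 36, 1, 13]
  19 vs larger child 56 at index 1, swap → [56, 19, 32, 44, 45, 12, 11, 36, 1, 13]
  19 vs larger child 45 at index 4, swap → [56, 45, 32, 44, 19, 12, 11, 36, 1, 13]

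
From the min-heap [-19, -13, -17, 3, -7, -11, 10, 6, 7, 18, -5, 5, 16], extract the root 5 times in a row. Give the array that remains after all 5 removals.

[-5, 3, 5, 6, 18, 16, 10, 7]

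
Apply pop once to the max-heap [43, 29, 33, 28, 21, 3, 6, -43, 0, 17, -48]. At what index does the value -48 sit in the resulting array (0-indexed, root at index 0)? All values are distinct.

6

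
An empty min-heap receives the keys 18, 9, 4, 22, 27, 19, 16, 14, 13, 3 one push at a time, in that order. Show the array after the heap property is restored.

[3, 4, 9, 14, 13, 19, 16, 22, 18, 27]

Insert 18:
  append 18 at index 0 → [18] (no swap needed)
Insert 9:
  append 9 at index 1 → [18, 9]
  9 < parent 18 at index 0, swap → [9, 18]
Insert 4:
  append 4 at index 2 → [9, 18, 4]
  4 < parent 9 at index 0, swap → [4, 18, 9]
Insert 22:
  append 22 at index 3 → [4, 18, 9, 22] (no swap needed)
Insert 27:
  append 27 at index 4 → [4, 18, 9, 22, 27] (no swap needed)
Insert 19:
  append 19 at index 5 → [4, 18, 9, 22, 27, 19] (no swap needed)
Insert 16:
  append 16 at index 6 → [4, 18, 9, 22, 27, 19, 16] (no swap needed)
Insert 14:
  append 14 at index 7 → [4, 18, 9, 22, 27, 19, 16, 14]
  14 < parent 22 at index 3, swap → [4, 18, 9, 14, 27, 19, 16, 22]
  14 < parent 18 at index 1, swap → [4, 14, 9, 18, 27, 19, 16, 22]
Insert 13:
  append 13 at index 8 → [4, 14, 9, 18, 27, 19, 16, 22, 13]
  13 < parent 18 at index 3, swap → [4, 14, 9, 13, 27, 19, 16, 22, 18]
  13 < parent 14 at index 1, swap → [4, 13, 9, 14, 27, 19, 16, 22, 18]
Insert 3:
  append 3 at index 9 → [4, 13, 9, 14, 27, 19, 16, 22, 18, 3]
  3 < parent 27 at index 4, swap → [4, 13, 9, 14, 3, 19, 16, 22, 18, 27]
  3 < parent 13 at index 1, swap → [4, 3, 9, 14, 13, 19, 16, 22, 18, 27]
  3 < parent 4 at index 0, swap → [3, 4, 9, 14, 13, 19, 16, 22, 18, 27]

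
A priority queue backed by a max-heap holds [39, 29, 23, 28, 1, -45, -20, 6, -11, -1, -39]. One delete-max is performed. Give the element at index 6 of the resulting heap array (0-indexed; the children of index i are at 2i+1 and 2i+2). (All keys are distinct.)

remove root 39; move last element -39 to root → [-39, 29, 23, 28, 1, -45, -20, 6, -11, -1]
-39 vs larger child 29 at index 1, swap → [29, -39, 23, 28, 1, -45, -20, 6, -11, -1]
-39 vs larger child 28 at index 3, swap → [29, 28, 23, -39, 1, -45, -20, 6, -11, -1]
-39 vs larger child 6 at index 7, swap → [29, 28, 23, 6, 1, -45, -20, -39, -11, -1]
resulting array: [29, 28, 23, 6, 1, -45, -20, -39, -11, -1]

-20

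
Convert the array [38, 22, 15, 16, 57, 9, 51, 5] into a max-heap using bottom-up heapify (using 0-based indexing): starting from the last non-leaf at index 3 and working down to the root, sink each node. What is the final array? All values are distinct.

[57, 38, 51, 16, 22, 9, 15, 5]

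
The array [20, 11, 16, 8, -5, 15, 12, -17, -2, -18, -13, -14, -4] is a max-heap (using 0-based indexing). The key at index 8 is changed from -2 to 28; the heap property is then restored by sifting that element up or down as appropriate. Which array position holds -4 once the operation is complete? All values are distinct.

set index 8 from -2 to 28 → [20, 11, 16, 8, -5, 15, 12, -17, 28, -18, -13, -14, -4]
28 > parent 8 at index 3, swap → [20, 11, 16, 28, -5, 15, 12, -17, 8, -18, -13, -14, -4]
28 > parent 11 at index 1, swap → [20, 28, 16, 11, -5, 15, 12, -17, 8, -18, -13, -14, -4]
28 > parent 20 at index 0, swap → [28, 20, 16, 11, -5, 15, 12, -17, 8, -18, -13, -14, -4]
resulting array: [28, 20, 16, 11, -5, 15, 12, -17, 8, -18, -13, -14, -4]

12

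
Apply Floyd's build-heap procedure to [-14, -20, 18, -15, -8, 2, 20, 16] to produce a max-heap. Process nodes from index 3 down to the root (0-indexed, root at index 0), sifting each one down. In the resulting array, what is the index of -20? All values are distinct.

7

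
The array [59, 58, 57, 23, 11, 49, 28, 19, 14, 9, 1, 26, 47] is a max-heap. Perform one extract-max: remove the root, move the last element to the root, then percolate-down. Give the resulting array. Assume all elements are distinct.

[58, 47, 57, 23, 11, 49, 28, 19, 14, 9, 1, 26]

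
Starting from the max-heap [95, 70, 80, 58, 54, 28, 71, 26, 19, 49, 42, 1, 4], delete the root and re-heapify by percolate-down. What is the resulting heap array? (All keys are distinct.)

[80, 70, 71, 58, 54, 28, 4, 26, 19, 49, 42, 1]

remove root 95; move last element 4 to root → [4, 70, 80, 58, 54, 28, 71, 26, 19, 49, 42, 1]
4 vs larger child 80 at index 2, swap → [80, 70, 4, 58, 54, 28, 71, 26, 19, 49, 42, 1]
4 vs larger child 71 at index 6, swap → [80, 70, 71, 58, 54, 28, 4, 26, 19, 49, 42, 1]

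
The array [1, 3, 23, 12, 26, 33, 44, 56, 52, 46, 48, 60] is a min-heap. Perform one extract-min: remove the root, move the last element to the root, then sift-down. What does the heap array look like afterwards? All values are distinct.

[3, 12, 23, 52, 26, 33, 44, 56, 60, 46, 48]

remove root 1; move last element 60 to root → [60, 3, 23, 12, 26, 33, 44, 56, 52, 46, 48]
60 vs smaller child 3 at index 1, swap → [3, 60, 23, 12, 26, 33, 44, 56, 52, 46, 48]
60 vs smaller child 12 at index 3, swap → [3, 12, 23, 60, 26, 33, 44, 56, 52, 46, 48]
60 vs smaller child 52 at index 8, swap → [3, 12, 23, 52, 26, 33, 44, 56, 60, 46, 48]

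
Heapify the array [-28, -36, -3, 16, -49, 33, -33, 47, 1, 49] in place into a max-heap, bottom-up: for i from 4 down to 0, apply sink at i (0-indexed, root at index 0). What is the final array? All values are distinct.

[49, 47, 33, 16, -36, -3, -33, -28, 1, -49]

sift down from index 4:
  -49 vs only child 49 at index 9, swap → [-28, -36, -3, 16, 49, 33, -33, 47, 1, -49]
sift down from index 3:
  16 vs larger child 47 at index 7, swap → [-28, -36, -3, 47, 49, 33, -33, 16, 1, -49]
sift down from index 2:
  -3 vs larger child 33 at index 5, swap → [-28, -36, 33, 47, 49, -3, -33, 16, 1, -49]
sift down from index 1:
  -36 vs larger child 49 at index 4, swap → [-28, 49, 33, 47, -36, -3, -33, 16, 1, -49]
sift down from index 0:
  -28 vs larger child 49 at index 1, swap → [49, -28, 33, 47, -36, -3, -33, 16, 1, -49]
  -28 vs larger child 47 at index 3, swap → [49, 47, 33, -28, -36, -3, -33, 16, 1, -49]
  -28 vs larger child 16 at index 7, swap → [49, 47, 33, 16, -36, -3, -33, -28, 1, -49]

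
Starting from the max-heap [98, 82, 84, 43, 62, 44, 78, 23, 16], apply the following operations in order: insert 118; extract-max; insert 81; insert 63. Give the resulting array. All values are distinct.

[98, 82, 84, 43, 81, 44, 78, 23, 16, 62, 63]

insert 118:
  append 118 at index 9 → [98, 82, 84, 43, 62, 44, 78, 23, 16, 118]
  118 > parent 62 at index 4, swap → [98, 82, 84, 43, 118, 44, 78, 23, 16, 62]
  118 > parent 82 at index 1, swap → [98, 118, 84, 43, 82, 44, 78, 23, 16, 62]
  118 > parent 98 at index 0, swap → [118, 98, 84, 43, 82, 44, 78, 23, 16, 62]
extract-max → returns 118:
  remove root 118; move last element 62 to root → [62, 98, 84, 43, 82, 44, 78, 23, 16]
  62 vs larger child 98 at index 1, swap → [98, 62, 84, 43, 82, 44, 78, 23, 16]
  62 vs larger child 82 at index 4, swap → [98, 82, 84, 43, 62, 44, 78, 23, 16]
insert 81:
  append 81 at index 9 → [98, 82, 84, 43, 62, 44, 78, 23, 16, 81]
  81 > parent 62 at index 4, swap → [98, 82, 84, 43, 81, 44, 78, 23, 16, 62]
insert 63:
  append 63 at index 10 → [98, 82, 84, 43, 81, 44, 78, 23, 16, 62, 63] (no swap needed)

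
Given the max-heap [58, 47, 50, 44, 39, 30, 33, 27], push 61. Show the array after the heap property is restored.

append 61 at index 8 → [58, 47, 50, 44, 39, 30, 33, 27, 61]
61 > parent 44 at index 3, swap → [58, 47, 50, 61, 39, 30, 33, 27, 44]
61 > parent 47 at index 1, swap → [58, 61, 50, 47, 39, 30, 33, 27, 44]
61 > parent 58 at index 0, swap → [61, 58, 50, 47, 39, 30, 33, 27, 44]

[61, 58, 50, 47, 39, 30, 33, 27, 44]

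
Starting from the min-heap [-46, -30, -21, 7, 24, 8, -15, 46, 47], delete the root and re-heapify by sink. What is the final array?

remove root -46; move last element 47 to root → [47, -30, -21, 7, 24, 8, -15, 46]
47 vs smaller child -30 at index 1, swap → [-30, 47, -21, 7, 24, 8, -15, 46]
47 vs smaller child 7 at index 3, swap → [-30, 7, -21, 47, 24, 8, -15, 46]
47 vs only child 46 at index 7, swap → [-30, 7, -21, 46, 24, 8, -15, 47]

[-30, 7, -21, 46, 24, 8, -15, 47]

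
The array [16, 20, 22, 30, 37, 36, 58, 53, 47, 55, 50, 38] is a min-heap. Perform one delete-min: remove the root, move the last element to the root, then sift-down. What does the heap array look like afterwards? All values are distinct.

remove root 16; move last element 38 to root → [38, 20, 22, 30, 37, 36, 58, 53, 47, 55, 50]
38 vs smaller child 20 at index 1, swap → [20, 38, 22, 30, 37, 36, 58, 53, 47, 55, 50]
38 vs smaller child 30 at index 3, swap → [20, 30, 22, 38, 37, 36, 58, 53, 47, 55, 50]

[20, 30, 22, 38, 37, 36, 58, 53, 47, 55, 50]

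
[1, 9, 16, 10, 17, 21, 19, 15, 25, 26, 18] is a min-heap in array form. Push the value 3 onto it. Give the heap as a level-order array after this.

[1, 9, 3, 10, 17, 16, 19, 15, 25, 26, 18, 21]

append 3 at index 11 → [1, 9, 16, 10, 17, 21, 19, 15, 25, 26, 18, 3]
3 < parent 21 at index 5, swap → [1, 9, 16, 10, 17, 3, 19, 15, 25, 26, 18, 21]
3 < parent 16 at index 2, swap → [1, 9, 3, 10, 17, 16, 19, 15, 25, 26, 18, 21]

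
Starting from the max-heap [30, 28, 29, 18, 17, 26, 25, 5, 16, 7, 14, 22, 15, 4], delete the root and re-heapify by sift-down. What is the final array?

[29, 28, 26, 18, 17, 22, 25, 5, 16, 7, 14, 4, 15]

remove root 30; move last element 4 to root → [4, 28, 29, 18, 17, 26, 25, 5, 16, 7, 14, 22, 15]
4 vs larger child 29 at index 2, swap → [29, 28, 4, 18, 17, 26, 25, 5, 16, 7, 14, 22, 15]
4 vs larger child 26 at index 5, swap → [29, 28, 26, 18, 17, 4, 25, 5, 16, 7, 14, 22, 15]
4 vs larger child 22 at index 11, swap → [29, 28, 26, 18, 17, 22, 25, 5, 16, 7, 14, 4, 15]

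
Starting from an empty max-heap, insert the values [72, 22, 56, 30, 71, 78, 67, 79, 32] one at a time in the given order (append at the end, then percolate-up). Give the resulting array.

Insert 72:
  append 72 at index 0 → [72] (no swap needed)
Insert 22:
  append 22 at index 1 → [72, 22] (no swap needed)
Insert 56:
  append 56 at index 2 → [72, 22, 56] (no swap needed)
Insert 30:
  append 30 at index 3 → [72, 22, 56, 30]
  30 > parent 22 at index 1, swap → [72, 30, 56, 22]
Insert 71:
  append 71 at index 4 → [72, 30, 56, 22, 71]
  71 > parent 30 at index 1, swap → [72, 71, 56, 22, 30]
Insert 78:
  append 78 at index 5 → [72, 71, 56, 22, 30, 78]
  78 > parent 56 at index 2, swap → [72, 71, 78, 22, 30, 56]
  78 > parent 72 at index 0, swap → [78, 71, 72, 22, 30, 56]
Insert 67:
  append 67 at index 6 → [78, 71, 72, 22, 30, 56, 67] (no swap needed)
Insert 79:
  append 79 at index 7 → [78, 71, 72, 22, 30, 56, 67, 79]
  79 > parent 22 at index 3, swap → [78, 71, 72, 79, 30, 56, 67, 22]
  79 > parent 71 at index 1, swap → [78, 79, 72, 71, 30, 56, 67, 22]
  79 > parent 78 at index 0, swap → [79, 78, 72, 71, 30, 56, 67, 22]
Insert 32:
  append 32 at index 8 → [79, 78, 72, 71, 30, 56, 67, 22, 32] (no swap needed)

[79, 78, 72, 71, 30, 56, 67, 22, 32]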